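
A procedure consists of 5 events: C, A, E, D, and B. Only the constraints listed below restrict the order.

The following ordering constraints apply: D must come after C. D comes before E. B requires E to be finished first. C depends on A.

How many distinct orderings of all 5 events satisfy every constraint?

A is the only event with nothing required before it, so every ordering starts there.
Continuing from there, at each step only one event has all its prerequisites placed, so the ordering is fully determined — there is exactly 1.

1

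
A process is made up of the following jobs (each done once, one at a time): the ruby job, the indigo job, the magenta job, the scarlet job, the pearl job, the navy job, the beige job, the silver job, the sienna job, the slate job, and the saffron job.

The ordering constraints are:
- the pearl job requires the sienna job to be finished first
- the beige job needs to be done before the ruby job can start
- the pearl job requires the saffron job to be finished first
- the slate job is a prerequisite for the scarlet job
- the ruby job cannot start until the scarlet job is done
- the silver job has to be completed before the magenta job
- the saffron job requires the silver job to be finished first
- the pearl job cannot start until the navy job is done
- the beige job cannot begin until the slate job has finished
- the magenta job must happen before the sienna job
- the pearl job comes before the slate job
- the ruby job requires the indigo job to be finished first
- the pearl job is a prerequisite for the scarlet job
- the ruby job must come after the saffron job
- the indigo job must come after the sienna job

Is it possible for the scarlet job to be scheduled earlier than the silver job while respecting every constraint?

No

There is a dependency chain the silver job → the saffron job → the pearl job → the scarlet job, so the scarlet job always comes after the silver job.
So no valid ordering can have the scarlet job before the silver job.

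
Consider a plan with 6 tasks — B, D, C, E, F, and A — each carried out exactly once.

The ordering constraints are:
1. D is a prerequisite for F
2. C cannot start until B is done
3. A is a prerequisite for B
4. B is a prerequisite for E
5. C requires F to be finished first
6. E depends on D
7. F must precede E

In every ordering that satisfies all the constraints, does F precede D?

No

There is a chain D → F, which puts D before F.
So F does not have to come before D — it cannot.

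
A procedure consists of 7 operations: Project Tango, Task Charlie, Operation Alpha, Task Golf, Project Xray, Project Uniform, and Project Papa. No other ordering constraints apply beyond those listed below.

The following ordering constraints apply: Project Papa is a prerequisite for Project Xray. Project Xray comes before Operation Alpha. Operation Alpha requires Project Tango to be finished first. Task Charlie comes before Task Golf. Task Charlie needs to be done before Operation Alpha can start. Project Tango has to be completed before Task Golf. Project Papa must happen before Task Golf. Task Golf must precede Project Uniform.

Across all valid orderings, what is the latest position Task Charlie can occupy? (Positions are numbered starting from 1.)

4

Following every chain forward from Task Charlie, the operations that must come later are Operation Alpha, Task Golf, Project Uniform — 3 of them.
So at least 3 operations follow Task Charlie, putting Task Charlie no later than position 4. That position is achievable by scheduling everything else first.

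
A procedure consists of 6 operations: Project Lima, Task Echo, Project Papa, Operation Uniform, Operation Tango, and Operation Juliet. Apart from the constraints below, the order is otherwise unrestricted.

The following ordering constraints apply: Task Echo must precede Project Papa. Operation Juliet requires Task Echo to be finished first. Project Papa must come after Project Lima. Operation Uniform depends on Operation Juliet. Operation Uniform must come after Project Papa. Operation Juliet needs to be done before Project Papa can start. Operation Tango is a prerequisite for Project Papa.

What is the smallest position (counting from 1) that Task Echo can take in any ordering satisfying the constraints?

Task Echo has no prerequisites at all, so it can go in position 1.

1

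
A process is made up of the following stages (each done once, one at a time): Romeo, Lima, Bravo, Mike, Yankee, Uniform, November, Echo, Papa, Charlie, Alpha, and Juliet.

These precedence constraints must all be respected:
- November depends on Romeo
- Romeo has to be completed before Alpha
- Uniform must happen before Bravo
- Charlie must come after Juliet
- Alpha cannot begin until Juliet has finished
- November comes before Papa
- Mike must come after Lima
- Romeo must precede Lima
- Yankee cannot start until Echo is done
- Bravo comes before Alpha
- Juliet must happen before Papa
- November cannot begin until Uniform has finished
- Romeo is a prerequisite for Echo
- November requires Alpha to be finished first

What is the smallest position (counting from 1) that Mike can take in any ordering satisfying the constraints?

3

The stages that are forced before Mike, directly or transitively, are Romeo, Lima. That's 2 stages.
With 2 mandatory predecessors, the earliest Mike can sit is position 2+1 = 3, and placing just those 2 first achieves it.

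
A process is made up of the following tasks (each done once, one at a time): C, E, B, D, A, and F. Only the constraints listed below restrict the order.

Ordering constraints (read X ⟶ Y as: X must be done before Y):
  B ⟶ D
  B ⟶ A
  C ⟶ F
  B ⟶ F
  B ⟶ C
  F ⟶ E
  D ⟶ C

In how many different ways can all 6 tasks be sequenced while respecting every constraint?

5

B is the only task with nothing required before it, so every ordering starts there.
Enumerating by repeatedly choosing an available task (one whose prerequisites are all placed) gives 5 distinct complete orderings.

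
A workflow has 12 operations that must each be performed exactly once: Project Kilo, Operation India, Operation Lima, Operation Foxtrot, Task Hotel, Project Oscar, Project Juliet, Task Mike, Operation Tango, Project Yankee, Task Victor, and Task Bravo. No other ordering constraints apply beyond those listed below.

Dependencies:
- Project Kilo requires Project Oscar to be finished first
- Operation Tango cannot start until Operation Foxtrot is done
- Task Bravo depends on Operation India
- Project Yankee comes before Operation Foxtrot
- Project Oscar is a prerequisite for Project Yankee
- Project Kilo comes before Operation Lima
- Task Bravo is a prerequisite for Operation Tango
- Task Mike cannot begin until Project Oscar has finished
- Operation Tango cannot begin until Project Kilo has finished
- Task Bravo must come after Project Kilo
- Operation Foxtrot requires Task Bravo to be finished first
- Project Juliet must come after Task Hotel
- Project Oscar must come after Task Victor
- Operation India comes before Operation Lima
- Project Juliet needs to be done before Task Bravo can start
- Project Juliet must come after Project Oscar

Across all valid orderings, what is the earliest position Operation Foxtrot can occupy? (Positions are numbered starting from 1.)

9

Working backwards through the constraints from Operation Foxtrot, its full set of required predecessors is Project Kilo, Operation India, Task Hotel, Project Oscar, Project Juliet, Project Yankee, Task Victor, Task Bravo — 8 of them.
So at minimum 8 operations come before Operation Foxtrot, putting Operation Foxtrot no earlier than position 9. That position is achievable by scheduling exactly those predecessors first.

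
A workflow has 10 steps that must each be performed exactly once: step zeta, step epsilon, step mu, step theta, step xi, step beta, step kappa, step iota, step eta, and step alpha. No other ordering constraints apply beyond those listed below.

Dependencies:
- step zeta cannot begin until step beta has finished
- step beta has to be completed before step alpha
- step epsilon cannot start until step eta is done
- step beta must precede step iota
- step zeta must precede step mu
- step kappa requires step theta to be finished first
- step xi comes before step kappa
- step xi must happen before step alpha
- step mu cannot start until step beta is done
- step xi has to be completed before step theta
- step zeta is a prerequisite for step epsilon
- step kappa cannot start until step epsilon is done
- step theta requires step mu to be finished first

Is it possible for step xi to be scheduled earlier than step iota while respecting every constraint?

Yes

No chain of constraints runs from step iota to step xi, so step iota is not required to come first.
So a valid ordering placing step xi earlier than step iota exists.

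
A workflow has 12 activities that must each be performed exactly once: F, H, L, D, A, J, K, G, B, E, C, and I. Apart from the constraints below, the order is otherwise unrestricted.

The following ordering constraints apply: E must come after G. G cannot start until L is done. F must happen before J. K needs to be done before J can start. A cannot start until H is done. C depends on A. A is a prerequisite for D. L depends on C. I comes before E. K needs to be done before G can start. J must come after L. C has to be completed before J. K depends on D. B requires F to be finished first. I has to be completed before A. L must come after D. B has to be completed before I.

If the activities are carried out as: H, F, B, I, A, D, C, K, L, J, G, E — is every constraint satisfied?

Checking each listed constraint against this order: for instance, F is in position 2 and J in position 10, so that constraint holds — and the remaining constraints check out the same way.

Yes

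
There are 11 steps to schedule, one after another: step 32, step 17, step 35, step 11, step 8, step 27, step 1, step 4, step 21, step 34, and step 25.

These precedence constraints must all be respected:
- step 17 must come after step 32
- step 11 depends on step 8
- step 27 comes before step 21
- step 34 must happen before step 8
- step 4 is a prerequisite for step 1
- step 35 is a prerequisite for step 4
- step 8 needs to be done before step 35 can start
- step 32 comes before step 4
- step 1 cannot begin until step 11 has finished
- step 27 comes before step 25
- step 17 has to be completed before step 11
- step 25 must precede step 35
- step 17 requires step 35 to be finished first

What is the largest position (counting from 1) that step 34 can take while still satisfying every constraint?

Following every chain forward from step 34, the steps that must come later are step 17, step 35, step 11, step 8, step 1, step 4 — 6 of them.
With 6 mandatory successors out of 11 steps total, the latest slot for step 34 is 11−6 = 5, and it's reachable by doing all non-successors before step 34.

5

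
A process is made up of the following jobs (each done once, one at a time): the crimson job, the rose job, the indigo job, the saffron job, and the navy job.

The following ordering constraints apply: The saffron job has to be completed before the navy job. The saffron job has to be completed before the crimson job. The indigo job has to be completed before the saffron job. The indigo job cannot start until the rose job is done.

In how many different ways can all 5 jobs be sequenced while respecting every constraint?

Only the rose job has no prerequisites, so it must go first.
Enumerating by repeatedly choosing an available job (one whose prerequisites are all placed) gives 2 distinct complete orderings.

2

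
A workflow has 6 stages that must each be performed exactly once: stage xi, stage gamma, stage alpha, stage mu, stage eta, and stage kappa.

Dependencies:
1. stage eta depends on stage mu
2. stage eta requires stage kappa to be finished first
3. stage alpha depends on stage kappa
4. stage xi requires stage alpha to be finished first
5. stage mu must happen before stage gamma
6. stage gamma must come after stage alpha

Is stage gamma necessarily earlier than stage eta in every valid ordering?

Nothing in the constraints links stage gamma and stage eta; they are unordered relative to each other.
There exist valid orderings with stage eta before stage gamma, so stage gamma is not required to come first.

No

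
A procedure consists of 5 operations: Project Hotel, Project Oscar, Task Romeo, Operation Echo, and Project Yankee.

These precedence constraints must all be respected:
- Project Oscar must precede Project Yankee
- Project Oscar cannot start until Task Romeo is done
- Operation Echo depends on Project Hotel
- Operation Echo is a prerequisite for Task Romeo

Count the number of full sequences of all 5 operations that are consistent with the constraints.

1

Project Hotel is the only operation with nothing required before it, so every ordering starts there.
Every operation is then forced in turn, so only 1 complete ordering is consistent with the constraints.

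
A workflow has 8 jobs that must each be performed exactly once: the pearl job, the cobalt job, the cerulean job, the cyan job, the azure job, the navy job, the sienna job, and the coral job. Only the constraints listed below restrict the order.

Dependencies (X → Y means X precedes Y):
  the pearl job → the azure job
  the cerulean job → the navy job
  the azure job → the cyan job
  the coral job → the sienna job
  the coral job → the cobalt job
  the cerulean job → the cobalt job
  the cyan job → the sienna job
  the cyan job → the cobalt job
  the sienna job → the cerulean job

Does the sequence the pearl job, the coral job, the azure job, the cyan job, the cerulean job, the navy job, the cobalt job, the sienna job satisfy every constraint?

No

The sequence places the cerulean job ahead of the sienna job.
That contradicts the constraint that the sienna job must precede the cerulean job.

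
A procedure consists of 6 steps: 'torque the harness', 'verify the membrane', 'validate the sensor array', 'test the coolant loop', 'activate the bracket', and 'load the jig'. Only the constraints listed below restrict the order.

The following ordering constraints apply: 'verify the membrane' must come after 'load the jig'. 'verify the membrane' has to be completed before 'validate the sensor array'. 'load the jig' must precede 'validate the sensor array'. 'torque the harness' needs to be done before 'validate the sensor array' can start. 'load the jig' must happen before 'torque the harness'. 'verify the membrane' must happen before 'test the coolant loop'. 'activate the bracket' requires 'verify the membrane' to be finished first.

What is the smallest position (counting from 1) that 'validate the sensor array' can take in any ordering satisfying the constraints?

4

The steps that are forced before 'validate the sensor array', directly or transitively, are 'torque the harness', 'verify the membrane', 'load the jig'. That's 3 steps.
So at minimum 3 steps come before 'validate the sensor array', putting 'validate the sensor array' no earlier than position 4. That position is achievable by scheduling exactly those predecessors first.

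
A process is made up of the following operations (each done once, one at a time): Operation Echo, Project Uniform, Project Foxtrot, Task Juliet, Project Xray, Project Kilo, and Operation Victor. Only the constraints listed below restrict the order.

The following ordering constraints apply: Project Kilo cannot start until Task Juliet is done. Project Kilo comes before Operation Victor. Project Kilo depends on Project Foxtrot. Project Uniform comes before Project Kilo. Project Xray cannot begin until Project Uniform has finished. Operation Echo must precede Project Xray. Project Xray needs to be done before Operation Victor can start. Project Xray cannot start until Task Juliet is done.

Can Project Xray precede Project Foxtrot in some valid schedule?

No chain of constraints runs from Project Foxtrot to Project Xray, so Project Foxtrot is not required to come first.
So a valid ordering placing Project Xray earlier than Project Foxtrot exists.

Yes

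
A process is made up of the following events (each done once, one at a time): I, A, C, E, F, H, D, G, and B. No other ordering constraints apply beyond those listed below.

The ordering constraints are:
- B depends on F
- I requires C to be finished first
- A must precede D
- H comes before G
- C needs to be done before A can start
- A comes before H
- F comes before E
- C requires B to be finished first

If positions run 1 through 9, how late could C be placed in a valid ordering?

4

Following every chain forward from C, the events that must come later are I, A, H, D, G — 5 of them.
With 5 mandatory successors out of 9 events total, the latest slot for C is 9−5 = 4, and it's reachable by doing all non-successors before C.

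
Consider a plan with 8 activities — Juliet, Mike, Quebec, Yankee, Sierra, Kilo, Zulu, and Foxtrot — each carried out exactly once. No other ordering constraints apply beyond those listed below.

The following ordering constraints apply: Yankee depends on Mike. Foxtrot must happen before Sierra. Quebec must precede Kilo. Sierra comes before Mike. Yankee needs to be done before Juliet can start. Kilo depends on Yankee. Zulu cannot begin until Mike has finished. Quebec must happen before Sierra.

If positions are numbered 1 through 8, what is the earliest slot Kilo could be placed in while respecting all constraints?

Working backwards through the constraints from Kilo, its full set of required predecessors is Mike, Quebec, Yankee, Sierra, Foxtrot — 5 of them.
With 5 mandatory predecessors, the earliest Kilo can sit is position 5+1 = 6, and placing just those 5 first achieves it.

6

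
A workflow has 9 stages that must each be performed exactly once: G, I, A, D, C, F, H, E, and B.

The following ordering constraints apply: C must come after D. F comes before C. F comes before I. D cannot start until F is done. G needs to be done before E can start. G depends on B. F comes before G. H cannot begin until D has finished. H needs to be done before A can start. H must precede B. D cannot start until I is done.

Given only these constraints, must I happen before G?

There is a constraint chain I → D → H → B → G.
Hence I necessarily comes before G.

Yes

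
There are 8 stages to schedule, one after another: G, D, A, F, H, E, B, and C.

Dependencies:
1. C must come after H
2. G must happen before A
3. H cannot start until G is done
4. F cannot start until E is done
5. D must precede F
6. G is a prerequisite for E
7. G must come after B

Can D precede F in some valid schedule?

Every valid ordering already has D before F (the constraints require it), so in particular at least one does.

Yes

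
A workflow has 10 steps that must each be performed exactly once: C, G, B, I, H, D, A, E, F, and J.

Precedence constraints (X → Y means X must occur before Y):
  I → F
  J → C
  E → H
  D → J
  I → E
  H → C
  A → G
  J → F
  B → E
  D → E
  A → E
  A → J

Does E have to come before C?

Yes

Following the dependencies: E → H → C.
Hence E necessarily comes before C.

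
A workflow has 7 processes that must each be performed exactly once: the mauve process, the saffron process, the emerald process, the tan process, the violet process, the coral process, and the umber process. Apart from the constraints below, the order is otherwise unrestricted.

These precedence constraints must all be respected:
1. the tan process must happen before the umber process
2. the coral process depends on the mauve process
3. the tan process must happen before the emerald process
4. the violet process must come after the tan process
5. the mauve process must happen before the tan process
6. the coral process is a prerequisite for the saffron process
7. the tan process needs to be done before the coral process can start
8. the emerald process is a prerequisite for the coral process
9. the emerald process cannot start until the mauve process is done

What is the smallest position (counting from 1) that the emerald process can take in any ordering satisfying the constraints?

3

The processes that are forced before the emerald process, directly or transitively, are the mauve process, the tan process. That's 2 processes.
With 2 mandatory predecessors, the earliest the emerald process can sit is position 2+1 = 3, and placing just those 2 first achieves it.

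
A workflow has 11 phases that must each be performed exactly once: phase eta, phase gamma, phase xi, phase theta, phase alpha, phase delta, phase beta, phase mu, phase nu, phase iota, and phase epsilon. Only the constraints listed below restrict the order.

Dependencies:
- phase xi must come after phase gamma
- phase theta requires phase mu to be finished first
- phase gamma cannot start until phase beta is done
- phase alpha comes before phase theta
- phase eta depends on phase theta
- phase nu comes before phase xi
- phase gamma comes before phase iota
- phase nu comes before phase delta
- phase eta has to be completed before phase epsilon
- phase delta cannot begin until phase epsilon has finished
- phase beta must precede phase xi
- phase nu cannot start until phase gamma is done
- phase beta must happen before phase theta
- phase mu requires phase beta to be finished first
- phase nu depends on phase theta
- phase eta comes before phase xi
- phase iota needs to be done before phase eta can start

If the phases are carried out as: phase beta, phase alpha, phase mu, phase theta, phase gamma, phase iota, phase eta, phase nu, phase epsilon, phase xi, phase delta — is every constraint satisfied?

Yes

Every stated constraint is respected: phase beta sits at position 1, ahead of phase xi at position 10, and each of the other listed pairs likewise has the predecessor earlier in the sequence.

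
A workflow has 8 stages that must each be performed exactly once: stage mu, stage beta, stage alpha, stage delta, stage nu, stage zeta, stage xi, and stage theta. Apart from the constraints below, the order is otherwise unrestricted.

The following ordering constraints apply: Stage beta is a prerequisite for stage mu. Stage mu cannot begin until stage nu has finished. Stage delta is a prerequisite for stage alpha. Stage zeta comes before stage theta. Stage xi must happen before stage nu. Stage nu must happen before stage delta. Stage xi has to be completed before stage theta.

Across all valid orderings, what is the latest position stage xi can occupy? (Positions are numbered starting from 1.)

Every stage that must follow stage xi has to come after it. Tracing all chains starting from stage xi, those stages are: stage mu, stage alpha, stage delta, stage nu, stage theta — 5 in total.
With 5 mandatory successors out of 8 stages total, the latest slot for stage xi is 8−5 = 3, and it's reachable by doing all non-successors before stage xi.

3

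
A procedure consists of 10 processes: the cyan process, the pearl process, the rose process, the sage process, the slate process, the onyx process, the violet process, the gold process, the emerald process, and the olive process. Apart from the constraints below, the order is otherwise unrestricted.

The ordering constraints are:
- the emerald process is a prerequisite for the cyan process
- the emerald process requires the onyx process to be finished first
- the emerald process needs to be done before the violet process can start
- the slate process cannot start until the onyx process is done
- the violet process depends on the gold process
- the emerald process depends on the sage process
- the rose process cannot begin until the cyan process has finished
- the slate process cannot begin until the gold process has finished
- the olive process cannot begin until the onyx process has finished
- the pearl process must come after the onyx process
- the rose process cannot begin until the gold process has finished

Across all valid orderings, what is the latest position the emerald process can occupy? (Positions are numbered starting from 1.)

Every process that must follow the emerald process has to come after it. Tracing all chains starting from the emerald process, those processes are: the cyan process, the rose process, the violet process — 3 in total.
With 3 mandatory successors out of 10 processes total, the latest slot for the emerald process is 10−3 = 7, and it's reachable by doing all non-successors before the emerald process.

7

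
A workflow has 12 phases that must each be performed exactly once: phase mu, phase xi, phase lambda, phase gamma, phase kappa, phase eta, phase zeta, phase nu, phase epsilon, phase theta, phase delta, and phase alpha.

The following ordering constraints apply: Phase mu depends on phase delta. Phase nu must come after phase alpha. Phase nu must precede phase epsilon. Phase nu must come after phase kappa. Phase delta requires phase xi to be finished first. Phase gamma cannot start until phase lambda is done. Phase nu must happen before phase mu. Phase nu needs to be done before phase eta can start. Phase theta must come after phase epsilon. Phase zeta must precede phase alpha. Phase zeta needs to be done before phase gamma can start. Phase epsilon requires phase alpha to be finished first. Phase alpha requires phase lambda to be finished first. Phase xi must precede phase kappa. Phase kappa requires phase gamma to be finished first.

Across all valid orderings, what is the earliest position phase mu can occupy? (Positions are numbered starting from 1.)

9

Every phase that must precede phase mu has to come before it. Tracing all chains that end at phase mu, those phases are: phase xi, phase lambda, phase gamma, phase kappa, phase zeta, phase nu, phase delta, phase alpha — 8 in total.
With 8 mandatory predecessors, the earliest phase mu can sit is position 8+1 = 9, and placing just those 8 first achieves it.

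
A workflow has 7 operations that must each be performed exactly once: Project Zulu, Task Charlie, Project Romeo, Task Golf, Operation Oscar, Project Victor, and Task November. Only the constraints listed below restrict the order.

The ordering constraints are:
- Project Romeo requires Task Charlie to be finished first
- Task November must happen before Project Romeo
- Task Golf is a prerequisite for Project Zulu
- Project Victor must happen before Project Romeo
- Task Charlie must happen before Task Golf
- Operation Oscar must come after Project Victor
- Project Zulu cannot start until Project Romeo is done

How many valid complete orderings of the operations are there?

3 operations have no prerequisites (Task Charlie, Project Victor, Task November), so any of them could come first.
Enumerating by repeatedly choosing an available operation (one whose prerequisites are all placed) gives 84 distinct complete orderings.

84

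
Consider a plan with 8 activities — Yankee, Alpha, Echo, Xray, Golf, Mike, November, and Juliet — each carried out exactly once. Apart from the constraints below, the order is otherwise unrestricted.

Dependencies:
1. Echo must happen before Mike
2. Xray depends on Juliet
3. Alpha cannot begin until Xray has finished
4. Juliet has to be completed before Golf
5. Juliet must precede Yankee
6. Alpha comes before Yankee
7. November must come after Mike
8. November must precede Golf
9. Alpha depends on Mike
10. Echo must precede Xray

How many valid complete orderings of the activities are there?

2 activities have no prerequisites (Echo, Juliet), so any of them could come first.
Counting all ways to extend the partial order to a total order gives 46.

46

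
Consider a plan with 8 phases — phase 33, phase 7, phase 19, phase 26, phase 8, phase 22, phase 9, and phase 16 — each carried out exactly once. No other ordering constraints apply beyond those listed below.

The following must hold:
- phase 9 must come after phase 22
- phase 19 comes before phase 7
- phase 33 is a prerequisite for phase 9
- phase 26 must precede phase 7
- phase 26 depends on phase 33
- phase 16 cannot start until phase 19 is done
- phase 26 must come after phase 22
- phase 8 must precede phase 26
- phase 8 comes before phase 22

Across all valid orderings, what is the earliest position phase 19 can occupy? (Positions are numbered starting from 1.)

No constraint forces any other phase before phase 19, so it can be placed first.

1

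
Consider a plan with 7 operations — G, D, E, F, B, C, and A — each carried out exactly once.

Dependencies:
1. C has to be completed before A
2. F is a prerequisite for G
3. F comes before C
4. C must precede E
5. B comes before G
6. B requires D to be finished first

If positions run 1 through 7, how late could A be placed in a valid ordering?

No constraint forces any operation after A, so it can be placed last, in position 7.

7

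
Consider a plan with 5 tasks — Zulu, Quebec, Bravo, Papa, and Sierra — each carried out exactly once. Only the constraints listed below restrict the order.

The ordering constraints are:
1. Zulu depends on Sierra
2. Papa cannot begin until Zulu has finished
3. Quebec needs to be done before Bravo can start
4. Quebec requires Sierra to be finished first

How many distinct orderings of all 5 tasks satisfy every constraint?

Sierra is the only task with nothing required before it, so every ordering starts there.
Enumerating by repeatedly choosing an available task (one whose prerequisites are all placed) gives 6 distinct complete orderings.

6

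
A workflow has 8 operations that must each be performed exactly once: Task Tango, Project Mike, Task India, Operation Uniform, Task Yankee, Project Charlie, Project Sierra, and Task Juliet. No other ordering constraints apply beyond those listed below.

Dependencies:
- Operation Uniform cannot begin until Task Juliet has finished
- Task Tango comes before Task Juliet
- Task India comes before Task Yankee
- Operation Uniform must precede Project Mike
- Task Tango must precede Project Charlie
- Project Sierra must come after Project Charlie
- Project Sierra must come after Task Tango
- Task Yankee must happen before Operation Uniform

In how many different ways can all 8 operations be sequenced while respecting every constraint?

The operations with no prerequisites are Task Tango, Task India; any of them can be placed first.
Enumerating by repeatedly choosing an available operation (one whose prerequisites are all placed) gives 103 distinct complete orderings.

103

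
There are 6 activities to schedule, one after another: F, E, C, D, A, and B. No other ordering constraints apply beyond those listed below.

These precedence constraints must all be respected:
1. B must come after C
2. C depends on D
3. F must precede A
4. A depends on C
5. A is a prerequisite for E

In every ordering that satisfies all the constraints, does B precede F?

No

No chain of constraints connects B to F in either direction.
So B can come before F or after — it is not forced.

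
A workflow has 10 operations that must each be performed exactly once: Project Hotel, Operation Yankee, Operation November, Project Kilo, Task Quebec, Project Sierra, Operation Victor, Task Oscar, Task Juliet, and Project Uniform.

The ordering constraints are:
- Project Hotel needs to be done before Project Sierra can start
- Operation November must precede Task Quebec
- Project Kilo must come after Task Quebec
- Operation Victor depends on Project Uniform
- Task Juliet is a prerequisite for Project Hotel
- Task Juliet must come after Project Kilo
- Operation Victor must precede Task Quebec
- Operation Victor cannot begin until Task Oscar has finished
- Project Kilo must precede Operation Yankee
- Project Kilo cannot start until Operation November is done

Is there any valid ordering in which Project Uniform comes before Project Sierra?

Yes

Every valid ordering already has Project Uniform before Project Sierra (the constraints require it), so in particular at least one does.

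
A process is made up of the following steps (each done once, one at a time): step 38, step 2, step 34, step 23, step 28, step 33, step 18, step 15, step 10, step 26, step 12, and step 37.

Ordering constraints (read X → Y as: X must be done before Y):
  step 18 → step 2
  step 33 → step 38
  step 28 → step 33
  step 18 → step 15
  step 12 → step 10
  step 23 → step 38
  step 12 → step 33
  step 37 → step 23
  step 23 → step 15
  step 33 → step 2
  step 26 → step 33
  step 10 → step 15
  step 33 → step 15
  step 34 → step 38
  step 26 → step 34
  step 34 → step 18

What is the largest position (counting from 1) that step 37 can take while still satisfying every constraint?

Every step that must follow step 37 has to come after it. Tracing all chains starting from step 37, those steps are: step 38, step 23, step 15 — 3 in total.
With 3 mandatory successors out of 12 steps total, the latest slot for step 37 is 12−3 = 9, and it's reachable by doing all non-successors before step 37.

9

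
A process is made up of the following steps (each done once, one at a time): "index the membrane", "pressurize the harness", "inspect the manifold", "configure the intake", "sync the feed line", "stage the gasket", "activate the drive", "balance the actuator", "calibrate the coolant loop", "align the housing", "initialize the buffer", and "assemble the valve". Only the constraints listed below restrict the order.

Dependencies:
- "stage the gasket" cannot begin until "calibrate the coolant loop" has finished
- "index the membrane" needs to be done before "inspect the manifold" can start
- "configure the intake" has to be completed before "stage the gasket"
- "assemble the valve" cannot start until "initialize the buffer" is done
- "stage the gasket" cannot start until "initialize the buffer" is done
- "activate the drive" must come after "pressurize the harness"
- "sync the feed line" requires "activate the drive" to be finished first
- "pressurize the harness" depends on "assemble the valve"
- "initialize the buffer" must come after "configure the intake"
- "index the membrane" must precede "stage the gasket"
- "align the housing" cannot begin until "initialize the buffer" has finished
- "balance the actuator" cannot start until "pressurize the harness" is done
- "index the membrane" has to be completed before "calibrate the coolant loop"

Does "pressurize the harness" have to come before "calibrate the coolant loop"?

No

"pressurize the harness" and "calibrate the coolant loop" are not related by any chain of constraints.
So "pressurize the harness" can come before "calibrate the coolant loop" or after — it is not forced.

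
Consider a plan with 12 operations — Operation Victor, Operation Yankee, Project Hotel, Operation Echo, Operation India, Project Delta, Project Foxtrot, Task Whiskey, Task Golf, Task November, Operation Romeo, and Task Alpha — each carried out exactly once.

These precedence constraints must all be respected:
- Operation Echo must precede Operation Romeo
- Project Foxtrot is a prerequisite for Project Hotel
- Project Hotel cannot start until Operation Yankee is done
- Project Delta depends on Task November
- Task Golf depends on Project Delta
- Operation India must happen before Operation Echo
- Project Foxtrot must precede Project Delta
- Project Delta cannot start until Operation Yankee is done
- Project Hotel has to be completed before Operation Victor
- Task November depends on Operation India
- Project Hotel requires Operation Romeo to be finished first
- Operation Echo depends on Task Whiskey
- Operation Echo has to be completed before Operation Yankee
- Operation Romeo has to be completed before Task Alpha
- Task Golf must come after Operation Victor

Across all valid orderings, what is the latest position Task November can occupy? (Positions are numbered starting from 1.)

10

Every operation that must follow Task November has to come after it. Tracing all chains starting from Task November, those operations are: Project Delta, Task Golf — 2 in total.
With 2 mandatory successors out of 12 operations total, the latest slot for Task November is 12−2 = 10, and it's reachable by doing all non-successors before Task November.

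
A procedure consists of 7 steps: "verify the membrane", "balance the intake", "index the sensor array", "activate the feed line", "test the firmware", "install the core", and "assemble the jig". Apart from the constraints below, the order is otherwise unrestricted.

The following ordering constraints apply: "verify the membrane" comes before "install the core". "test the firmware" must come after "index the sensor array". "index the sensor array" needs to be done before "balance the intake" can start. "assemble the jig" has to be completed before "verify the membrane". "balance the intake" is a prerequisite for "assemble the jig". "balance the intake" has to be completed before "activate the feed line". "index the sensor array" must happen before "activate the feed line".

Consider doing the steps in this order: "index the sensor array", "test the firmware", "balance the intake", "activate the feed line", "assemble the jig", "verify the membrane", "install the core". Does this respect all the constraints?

Yes

Checking each listed constraint against this order: for instance, "index the sensor array" is in position 1 and "activate the feed line" in position 4, so that constraint holds — and the remaining constraints check out the same way.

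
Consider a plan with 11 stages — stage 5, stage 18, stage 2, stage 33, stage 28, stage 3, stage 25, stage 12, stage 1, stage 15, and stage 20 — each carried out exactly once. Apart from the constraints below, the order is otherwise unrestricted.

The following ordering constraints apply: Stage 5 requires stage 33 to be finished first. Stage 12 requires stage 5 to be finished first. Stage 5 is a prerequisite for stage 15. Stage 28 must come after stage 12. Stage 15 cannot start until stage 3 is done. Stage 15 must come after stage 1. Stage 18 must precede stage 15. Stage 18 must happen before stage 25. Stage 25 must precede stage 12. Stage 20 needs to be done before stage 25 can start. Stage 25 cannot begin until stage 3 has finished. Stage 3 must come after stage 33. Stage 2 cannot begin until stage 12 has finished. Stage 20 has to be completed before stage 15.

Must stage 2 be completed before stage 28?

Stage 2 and stage 28 are not related by any chain of constraints.
A valid ordering placing stage 28 before stage 2 exists, so the answer is no.

No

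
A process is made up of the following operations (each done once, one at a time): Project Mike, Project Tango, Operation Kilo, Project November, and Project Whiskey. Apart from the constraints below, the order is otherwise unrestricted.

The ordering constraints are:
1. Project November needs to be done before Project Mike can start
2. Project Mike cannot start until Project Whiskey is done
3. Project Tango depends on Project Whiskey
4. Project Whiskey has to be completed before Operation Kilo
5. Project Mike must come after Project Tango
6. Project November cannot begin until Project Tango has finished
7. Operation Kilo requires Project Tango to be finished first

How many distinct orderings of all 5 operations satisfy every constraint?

Only Project Whiskey has no prerequisites, so it must go first.
Enumerating by repeatedly choosing an available operation (one whose prerequisites are all placed) gives 3 distinct complete orderings.

3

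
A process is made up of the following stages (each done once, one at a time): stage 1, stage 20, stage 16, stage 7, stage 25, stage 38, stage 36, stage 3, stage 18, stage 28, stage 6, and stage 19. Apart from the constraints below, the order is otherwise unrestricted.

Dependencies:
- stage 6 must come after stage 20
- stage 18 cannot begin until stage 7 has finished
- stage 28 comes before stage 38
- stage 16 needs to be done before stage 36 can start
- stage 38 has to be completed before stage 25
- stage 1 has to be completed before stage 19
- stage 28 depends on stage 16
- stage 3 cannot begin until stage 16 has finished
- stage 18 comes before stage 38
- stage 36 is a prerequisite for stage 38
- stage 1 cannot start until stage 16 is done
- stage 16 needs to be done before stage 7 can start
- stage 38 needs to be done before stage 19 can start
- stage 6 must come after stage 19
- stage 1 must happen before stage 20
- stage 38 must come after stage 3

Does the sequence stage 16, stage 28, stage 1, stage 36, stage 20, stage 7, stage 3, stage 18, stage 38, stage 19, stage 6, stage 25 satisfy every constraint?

Yes

Every stated constraint is respected: stage 28 sits at position 2, ahead of stage 38 at position 9, and each of the other listed pairs likewise has the predecessor earlier in the sequence.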